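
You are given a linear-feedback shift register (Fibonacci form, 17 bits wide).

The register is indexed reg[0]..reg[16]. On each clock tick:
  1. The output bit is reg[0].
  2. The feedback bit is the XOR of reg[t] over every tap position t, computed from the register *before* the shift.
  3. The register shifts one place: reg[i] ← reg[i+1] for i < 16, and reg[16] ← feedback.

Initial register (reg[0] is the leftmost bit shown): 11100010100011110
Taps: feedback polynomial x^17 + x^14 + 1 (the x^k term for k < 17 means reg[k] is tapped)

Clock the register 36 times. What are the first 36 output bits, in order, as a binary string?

tick  register→output (feedback)
  0  11100010100011110→1 (0)
  1  11000101000111100→1 (0)
  2  10001010001111000→1 (1)
  3  00010100011110001→0 (0)
  4  00101000111100010→0 (0)
  5  01010001111000100→0 (1)
  6  10100011110001001→1 (1)
  7  01000111100010011→0 (0)
  8  10001111000100110→1 (0)
  9  00011110001001100→0 (1)
 10  00111100010011001→0 (0)
 11  01111000100110010→0 (0)
 12  11110001001100100→1 (0)
 13  11100010011001000→1 (1)
 14  11000100110010001→1 (1)
 15  10001001100100011→1 (1)
 16  00010011001000111→0 (1)
 17  00100110010001111→0 (1)
 18  01001100100011111→0 (1)
 19  10011001000111111→1 (0)
 20  00110010001111110→0 (1)
 21  01100100011111101→0 (1)
 22  11001000111111011→1 (1)
 23  10010001111110111→1 (0)
 24  00100011111101110→0 (1)
 25  01000111111011101→0 (1)
 26  10001111110111011→1 (1)
 27  00011111101110111→0 (1)
 28  00111111011101111→0 (1)
 29  01111110111011111→0 (1)
 30  11111101110111111→1 (0)
 31  11111011101111110→1 (0)
 32  11110111011111100→1 (0)
 33  11101110111111000→1 (1)
 34  11011101111110001→1 (1)
 35  10111011111100011→1 (1)

111000101000111100010011001000111111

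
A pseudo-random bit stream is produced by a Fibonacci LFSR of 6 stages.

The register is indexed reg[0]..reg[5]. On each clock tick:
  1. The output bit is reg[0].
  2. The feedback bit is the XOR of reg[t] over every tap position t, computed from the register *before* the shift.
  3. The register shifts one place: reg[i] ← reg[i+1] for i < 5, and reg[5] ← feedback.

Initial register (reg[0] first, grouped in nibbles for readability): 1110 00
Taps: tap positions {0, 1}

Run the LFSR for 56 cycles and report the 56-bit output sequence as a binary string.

11100000100001100010100111101000111001001011011101100110

tick  register→output (feedback)
  0  111000→1 (0)
  1  110000→1 (0)
  2  100000→1 (1)
  3  000001→0 (0)
  4  000010→0 (0)
  5  000100→0 (0)
  6  001000→0 (0)
  7  010000→0 (1)
  8  100001→1 (1)
  9  000011→0 (0)
 10  000110→0 (0)
 11  001100→0 (0)
 12  011000→0 (1)
 13  110001→1 (0)
 14  100010→1 (1)
 15  000101→0 (0)
 16  001010→0 (0)
 17  010100→0 (1)
 18  101001→1 (1)
 19  010011→0 (1)
 20  100111→1 (1)
 21  001111→0 (0)
 22  011110→0 (1)
 23  111101→1 (0)
 24  111010→1 (0)
 25  110100→1 (0)
 26  101000→1 (1)
 27  010001→0 (1)
 28  100011→1 (1)
 29  000111→0 (0)
 30  001110→0 (0)
 31  011100→0 (1)
 32  111001→1 (0)
 33  110010→1 (0)
 34  100100→1 (1)
 35  001001→0 (0)
 36  010010→0 (1)
 37  100101→1 (1)
 38  001011→0 (0)
 39  010110→0 (1)
 40  101101→1 (1)
 41  011011→0 (1)
 42  110111→1 (0)
 43  101110→1 (1)
 44  011101→0 (1)
 45  111011→1 (0)
 46  110110→1 (0)
 47  101100→1 (1)
 48  011001→0 (1)
 49  110011→1 (0)
 50  100110→1 (1)
 51  001101→0 (0)
 52  011010→0 (1)
 53  110101→1 (0)
 54  101010→1 (1)
 55  010101→0 (1)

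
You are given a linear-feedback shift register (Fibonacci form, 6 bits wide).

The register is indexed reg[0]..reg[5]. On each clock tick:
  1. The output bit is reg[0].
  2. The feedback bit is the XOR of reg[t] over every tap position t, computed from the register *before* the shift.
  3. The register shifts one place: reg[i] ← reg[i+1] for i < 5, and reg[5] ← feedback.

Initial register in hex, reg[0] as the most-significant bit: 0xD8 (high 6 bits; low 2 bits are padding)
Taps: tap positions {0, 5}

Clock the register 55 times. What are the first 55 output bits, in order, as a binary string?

1101101001001110001011110010100011000010000011111101010

tick  register→output (feedback)
  0  110110→1 (1)
  1  101101→1 (0)
  2  011010→0 (0)
  3  110100→1 (1)
  4  101001→1 (0)
  5  010010→0 (0)
  6  100100→1 (1)
  7  001001→0 (1)
  8  010011→0 (1)
  9  100111→1 (0)
 10  001110→0 (0)
 11  011100→0 (0)
 12  111000→1 (1)
 13  110001→1 (0)
 14  100010→1 (1)
 15  000101→0 (1)
 16  001011→0 (1)
 17  010111→0 (1)
 18  101111→1 (0)
 19  011110→0 (0)
 20  111100→1 (1)
 21  111001→1 (0)
 22  110010→1 (1)
 23  100101→1 (0)
 24  001010→0 (0)
 25  010100→0 (0)
 26  101000→1 (1)
 27  010001→0 (1)
 28  100011→1 (0)
 29  000110→0 (0)
 30  001100→0 (0)
 31  011000→0 (0)
 32  110000→1 (1)
 33  100001→1 (0)
 34  000010→0 (0)
 35  000100→0 (0)
 36  001000→0 (0)
 37  010000→0 (0)
 38  100000→1 (1)
 39  000001→0 (1)
 40  000011→0 (1)
 41  000111→0 (1)
 42  001111→0 (1)
 43  011111→0 (1)
 44  111111→1 (0)
 45  111110→1 (1)
 46  111101→1 (0)
 47  111010→1 (1)
 48  110101→1 (0)
 49  101010→1 (1)
 50  010101→0 (1)
 51  101011→1 (0)
 52  010110→0 (0)
 53  101100→1 (1)
 54  011001→0 (1)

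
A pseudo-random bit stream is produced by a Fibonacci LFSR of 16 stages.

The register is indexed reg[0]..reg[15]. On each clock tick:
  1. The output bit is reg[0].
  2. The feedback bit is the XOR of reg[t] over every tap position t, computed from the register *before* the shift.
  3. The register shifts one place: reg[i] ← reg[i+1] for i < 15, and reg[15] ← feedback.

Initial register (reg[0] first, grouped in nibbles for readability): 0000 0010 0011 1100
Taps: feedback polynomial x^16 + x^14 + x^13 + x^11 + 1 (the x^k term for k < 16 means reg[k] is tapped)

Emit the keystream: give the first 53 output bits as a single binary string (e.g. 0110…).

step | reg (before) | out | fb
   0 | 0000001000111100 | 0 | 0
   1 | 0000010001111000 | 0 | 1
   2 | 0000100011110001 | 0 | 1
   3 | 0001000111100011 | 0 | 1
   4 | 0010001111000111 | 0 | 0
   5 | 0100011110001110 | 0 | 0
   6 | 1000111100011100 | 1 | 1
   7 | 0001111000111001 | 0 | 1
   8 | 0011110001110011 | 0 | 0
   9 | 0111100011100110 | 0 | 0
  10 | 1111000111001100 | 1 | 0
  11 | 1110001110011000 | 1 | 0
  12 | 1100011100110000 | 1 | 0
  13 | 1000111001100000 | 1 | 1
  14 | 0001110011000001 | 0 | 0
  15 | 0011100110000010 | 0 | 1
  16 | 0111001100000101 | 0 | 1
  17 | 1110011000001011 | 1 | 0
  18 | 1100110000010110 | 1 | 0
  19 | 1001100000101100 | 1 | 0
  20 | 0011000001011000 | 0 | 1
  21 | 0110000010110001 | 0 | 1
  22 | 1100000101100011 | 1 | 0
  23 | 1000001011000110 | 1 | 1
  24 | 0000010110001101 | 0 | 1
  25 | 0000101100011011 | 0 | 0
  26 | 0001011000110110 | 0 | 1
  27 | 0010110001101101 | 0 | 1
  28 | 0101100011011011 | 0 | 0
  29 | 1011000110110110 | 1 | 0
  30 | 0110001101101100 | 0 | 1
  31 | 1100011011011001 | 1 | 0
  32 | 1000110110110010 | 1 | 1
  33 | 0001101101100101 | 0 | 1
  34 | 0011011011001011 | 0 | 1
  35 | 0110110110010111 | 0 | 1
  36 | 1101101100101111 | 1 | 1
  37 | 1011011001011111 | 1 | 0
  38 | 0110110010111110 | 0 | 1
  39 | 1101100101111101 | 1 | 1
  40 | 1011001011111011 | 1 | 1
  41 | 0110010111110111 | 0 | 1
  42 | 1100101111101111 | 1 | 1
  43 | 1001011111011111 | 1 | 0
  44 | 0010111110111110 | 0 | 1
  45 | 0101111101111101 | 0 | 0
  46 | 1011111011111010 | 1 | 1
  47 | 0111110111110101 | 0 | 0
  48 | 1111101111101010 | 1 | 0
  49 | 1111011111010100 | 1 | 1
  50 | 1110111110101001 | 1 | 1
  51 | 1101111101010011 | 1 | 1
  52 | 1011111010100111 | 1 | 1

00000010001111000111001100000101100011011011001011111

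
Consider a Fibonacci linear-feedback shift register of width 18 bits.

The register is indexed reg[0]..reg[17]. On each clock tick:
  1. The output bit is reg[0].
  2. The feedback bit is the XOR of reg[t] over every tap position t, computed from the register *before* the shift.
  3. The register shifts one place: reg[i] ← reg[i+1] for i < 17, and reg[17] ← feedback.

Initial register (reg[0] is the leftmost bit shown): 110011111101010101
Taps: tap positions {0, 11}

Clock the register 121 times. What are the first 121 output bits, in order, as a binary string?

1100111111010101010110010100011111011001111000100011001000011100101101011110110011110100100100100001100100010110101010110

tick  register→output (feedback)
  0  110011111101010101→1 (0)
  1  100111111010101010→1 (1)
  2  001111110101010101→0 (1)
  3  011111101010101011→0 (0)
  4  111111010101010110→1 (0)
  5  111110101010101100→1 (1)
  6  111101010101011001→1 (0)
  7  111010101010110010→1 (1)
  8  110101010101100101→1 (0)
  9  101010101011001010→1 (0)
 10  010101010110010100→0 (0)
 11  101010101100101000→1 (1)
 12  010101011001010001→0 (1)
 13  101010110010100011→1 (1)
 14  010101100101000111→0 (1)
 15  101011001010001111→1 (1)
 16  010110010100011111→0 (0)
 17  101100101000111110→1 (1)
 18  011001010001111101→0 (1)
 19  110010100011111011→1 (0)
 20  100101000111110110→1 (0)
 21  001010001111101100→0 (1)
 22  010100011111011001→0 (1)
 23  101000111110110011→1 (1)
 24  010001111101100111→0 (1)
 25  100011111011001111→1 (0)
 26  000111110110011110→0 (0)
 27  001111101100111100→0 (0)
 28  011111011001111000→0 (1)
 29  111110110011110001→1 (0)
 30  111101100111100010→1 (0)
 31  111011001111000100→1 (0)
 32  110110011110001000→1 (1)
 33  101100111100010001→1 (1)
 34  011001111000100011→0 (0)
 35  110011110001000110→1 (0)
 36  100111100010001100→1 (1)
 37  001111000100011001→0 (0)
 38  011110001000110010→0 (0)
 39  111100010001100100→1 (0)
 40  111000100011001000→1 (0)
 41  110001000110010000→1 (1)
 42  100010001100100001→1 (1)
 43  000100011001000011→0 (1)
 44  001000110010000111→0 (0)
 45  010001100100001110→0 (0)
 46  100011001000011100→1 (1)
 47  000110010000111001→0 (0)
 48  001100100001110010→0 (1)
 49  011001000011100101→0 (1)
 50  110010000111001011→1 (0)
 51  100100001110010110→1 (1)
 52  001000011100101101→0 (0)
 53  010000111001011010→0 (1)
 54  100001110010110101→1 (1)
 55  000011100101101011→0 (1)
 56  000111001011010111→0 (1)
 57  001110010110101111→0 (0)
 58  011100101101011110→0 (1)
 59  111001011010111101→1 (1)
 60  110010110101111011→1 (0)
 61  100101101011110110→1 (0)
 62  001011010111101100→0 (1)
 63  010110101111011001→0 (1)
 64  101101011110110011→1 (1)
 65  011010111101100111→0 (1)
 66  110101111011001111→1 (0)
 67  101011110110011110→1 (1)
 68  010111101100111101→0 (0)
 69  101111011001111010→1 (0)
 70  011110110011110100→0 (1)
 71  111101100111101001→1 (0)
 72  111011001111010010→1 (0)
 73  110110011110100100→1 (1)
 74  101100111101001001→1 (0)
 75  011001111010010010→0 (0)
 76  110011110100100100→1 (1)
 77  100111101001001001→1 (0)
 78  001111010010010010→0 (0)
 79  011110100100100100→0 (0)
 80  111101001001001000→1 (0)
 81  111010010010010000→1 (1)
 82  110100100100100001→1 (1)
 83  101001001001000011→1 (0)
 84  010010010010000110→0 (0)
 85  100100100100001100→1 (1)
 86  001001001000011001→0 (0)
 87  010010010000110010→0 (0)
 88  100100100001100100→1 (0)
 89  001001000011001000→0 (1)
 90  010010000110010001→0 (0)
 91  100100001100100010→1 (1)
 92  001000011001000101→0 (1)
 93  010000110010001011→0 (0)
 94  100001100100010110→1 (1)
 95  000011001000101101→0 (0)
 96  000110010001011010→0 (1)
 97  001100100010110101→0 (0)
 98  011001000101101010→0 (1)
 99  110010001011010101→1 (0)
100  100100010110101010→1 (1)
101  001000101101010101→0 (1)
102  010001011010101011→0 (0)
103  100010110101010110→1 (0)
104  000101101010101100→0 (0)
105  001011010101011000→0 (1)
106  010110101010110001→0 (0)
107  101101010101100010→1 (0)
108  011010101011000100→0 (1)
109  110101010110001001→1 (1)
110  101010101100010011→1 (1)
111  010101011000100111→0 (0)
112  101010110001001110→1 (0)
113  010101100010011100→0 (0)
114  101011000100111000→1 (1)
115  010110001001110001→0 (1)
116  101100010011100011→1 (0)
117  011000100111000110→0 (1)
118  110001001110001101→1 (1)
119  100010011100011011→1 (1)
120  000100111000110111→0 (0)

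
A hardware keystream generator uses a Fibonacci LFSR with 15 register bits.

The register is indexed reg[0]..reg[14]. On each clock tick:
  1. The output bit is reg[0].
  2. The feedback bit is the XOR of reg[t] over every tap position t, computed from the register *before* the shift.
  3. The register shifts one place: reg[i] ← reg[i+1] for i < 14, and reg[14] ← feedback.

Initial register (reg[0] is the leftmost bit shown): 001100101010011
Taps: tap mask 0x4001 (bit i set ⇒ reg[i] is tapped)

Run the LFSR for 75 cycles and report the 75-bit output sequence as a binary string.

001100101010011110111001100010100101110111100111001011010111010001101100101

k : reg_k → out_k, fb_k
0: 001100101010011 → 0, fb=1
1: 011001010100111 → 0, fb=1
2: 110010101001111 → 1, fb=0
3: 100101010011110 → 1, fb=1
4: 001010100111101 → 0, fb=1
5: 010101001111011 → 0, fb=1
6: 101010011110111 → 1, fb=0
7: 010100111101110 → 0, fb=0
8: 101001111011100 → 1, fb=1
9: 010011110111001 → 0, fb=1
10: 100111101110011 → 1, fb=0
11: 001111011100110 → 0, fb=0
12: 011110111001100 → 0, fb=0
13: 111101110011000 → 1, fb=1
14: 111011100110001 → 1, fb=0
15: 110111001100010 → 1, fb=1
16: 101110011000101 → 1, fb=0
17: 011100110001010 → 0, fb=0
18: 111001100010100 → 1, fb=1
19: 110011000101001 → 1, fb=0
20: 100110001010010 → 1, fb=1
21: 001100010100101 → 0, fb=1
22: 011000101001011 → 0, fb=1
23: 110001010010111 → 1, fb=0
24: 100010100101110 → 1, fb=1
25: 000101001011101 → 0, fb=1
26: 001010010111011 → 0, fb=1
27: 010100101110111 → 0, fb=1
28: 101001011101111 → 1, fb=0
29: 010010111011110 → 0, fb=0
30: 100101110111100 → 1, fb=1
31: 001011101111001 → 0, fb=1
32: 010111011110011 → 0, fb=1
33: 101110111100111 → 1, fb=0
34: 011101111001110 → 0, fb=0
35: 111011110011100 → 1, fb=1
36: 110111100111001 → 1, fb=0
37: 101111001110010 → 1, fb=1
38: 011110011100101 → 0, fb=1
39: 111100111001011 → 1, fb=0
40: 111001110010110 → 1, fb=1
41: 110011100101101 → 1, fb=0
42: 100111001011010 → 1, fb=1
43: 001110010110101 → 0, fb=1
44: 011100101101011 → 0, fb=1
45: 111001011010111 → 1, fb=0
46: 110010110101110 → 1, fb=1
47: 100101101011101 → 1, fb=0
48: 001011010111010 → 0, fb=0
49: 010110101110100 → 0, fb=0
50: 101101011101000 → 1, fb=1
51: 011010111010001 → 0, fb=1
52: 110101110100011 → 1, fb=0
53: 101011101000110 → 1, fb=1
54: 010111010001101 → 0, fb=1
55: 101110100011011 → 1, fb=0
56: 011101000110110 → 0, fb=0
57: 111010001101100 → 1, fb=1
58: 110100011011001 → 1, fb=0
59: 101000110110010 → 1, fb=1
60: 010001101100101 → 0, fb=1
61: 100011011001011 → 1, fb=0
62: 000110110010110 → 0, fb=0
63: 001101100101100 → 0, fb=0
64: 011011001011000 → 0, fb=0
65: 110110010110000 → 1, fb=1
66: 101100101100001 → 1, fb=0
67: 011001011000010 → 0, fb=0
68: 110010110000100 → 1, fb=1
69: 100101100001001 → 1, fb=0
70: 001011000010010 → 0, fb=0
71: 010110000100100 → 0, fb=0
72: 101100001001000 → 1, fb=1
73: 011000010010001 → 0, fb=1
74: 110000100100011 → 1, fb=0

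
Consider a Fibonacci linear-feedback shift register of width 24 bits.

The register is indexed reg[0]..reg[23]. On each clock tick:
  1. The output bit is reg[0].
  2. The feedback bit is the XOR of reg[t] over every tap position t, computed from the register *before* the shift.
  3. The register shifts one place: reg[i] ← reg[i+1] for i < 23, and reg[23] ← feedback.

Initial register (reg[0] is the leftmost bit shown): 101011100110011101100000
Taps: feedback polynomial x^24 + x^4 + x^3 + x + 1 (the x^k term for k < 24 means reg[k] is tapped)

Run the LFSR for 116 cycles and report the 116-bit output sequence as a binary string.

10101110011001110110000001100111111001001010010111101001010000101001111111100101111110101010000101011110011100001111

tick  register→output (feedback)
  0  101011100110011101100000→1 (0)
  1  010111001100111011000000→0 (1)
  2  101110011001110110000001→1 (1)
  3  011100110011101100000011→0 (0)
  4  111001100111011000000110→1 (0)
  5  110011001110110000001100→1 (1)
  6  100110011101100000011001→1 (1)
  7  001100111011000000110011→0 (1)
  8  011001110110000001100111→0 (1)
  9  110011101100000011001111→1 (1)
 10  100111011000000110011111→1 (1)
 11  001110110000001100111111→0 (0)
 12  011101100000011001111110→0 (0)
 13  111011000000110011111100→1 (1)
 14  110110000001100111111001→1 (0)
 15  101100000011001111110010→1 (0)
 16  011000000110011111100100→0 (1)
 17  110000001100111111001001→1 (0)
 18  100000011001111110010010→1 (1)
 19  000000110011111100100101→0 (0)
 20  000001100111111001001010→0 (0)
 21  000011001111110010010100→0 (1)
 22  000110011111100100101001→0 (0)
 23  001100111111001001010010→0 (1)
 24  011001111110010010100101→0 (1)
 25  110011111100100101001011→1 (1)
 26  100111111001001010010111→1 (1)
 27  001111110010010100101111→0 (0)
 28  011111100100101001011110→0 (1)
 29  111111001001010010111101→1 (0)
 30  111110010010100101111010→1 (0)
 31  111100100101001011110100→1 (1)
 32  111001001010010111101001→1 (0)
 33  110010010100101111010010→1 (1)
 34  100100101001011110100101→1 (0)
 35  001001010010111101001010→0 (0)
 36  010010100101111010010100→0 (0)
 37  100101001011110100101000→1 (0)
 38  001010010111101001010000→0 (1)
 39  010100101111010010100001→0 (0)
 40  101001011110100101000010→1 (1)
 41  010010111101001010000101→0 (0)
 42  100101111010010100001010→1 (0)
 43  001011110100101000010100→0 (1)
 44  010111101001010000101001→0 (1)
 45  101111010010100001010011→1 (1)
 46  011110100101000010100111→0 (1)
 47  111101001010000101001111→1 (1)
 48  111010010100001010011111→1 (1)
 49  110100101000010100111111→1 (1)
 50  101001010000101001111111→1 (1)
 51  010010100001010011111111→0 (0)
 52  100101000010100111111110→1 (0)
 53  001010000101001111111100→0 (1)
 54  010100001010011111111001→0 (0)
 55  101000010100111111110010→1 (1)
 56  010000101001111111100101→0 (1)
 57  100001010011111111001011→1 (1)
 58  000010100111111110010111→0 (1)
 59  000101001111111100101111→0 (1)
 60  001010011111111001011111→0 (1)
 61  010100111111110010111111→0 (0)
 62  101001111111100101111110→1 (1)
 63  010011111111001011111101→0 (0)
 64  100111111110010111111010→1 (1)
 65  001111111100101111110101→0 (0)
 66  011111111001011111101010→0 (1)
 67  111111110010111111010101→1 (0)
 68  111111100101111110101010→1 (0)
 69  111111001011111101010100→1 (0)
 70  111110010111111010101000→1 (0)
 71  111100101111110101010000→1 (1)
 72  111001011111101010100001→1 (0)
 73  110010111111010101000010→1 (1)
 74  100101111110101010000101→1 (0)
 75  001011111101010100001010→0 (1)
 76  010111111010101000010101→0 (1)
 77  101111110101010000101011→1 (1)
 78  011111101010100001010111→0 (1)
 79  111111010101000010101111→1 (0)
 80  111110101010000101011110→1 (0)
 81  111101010100001010111100→1 (1)
 82  111010101000010101111001→1 (1)
 83  110101010000101011110011→1 (1)
 84  101010100001010111100111→1 (0)
 85  010101000010101111001110→0 (0)
 86  101010000101011110011100→1 (0)
 87  010100001010111100111000→0 (0)
 88  101000010101111001110000→1 (1)
 89  010000101011110011100001→0 (1)
 90  100001010111100111000011→1 (1)
 91  000010101111001110000111→0 (1)
 92  000101011110011100001111→0 (1)
 93  001010111100111000011111→0 (1)
 94  010101111001110000111111→0 (0)
 95  101011110011100001111110→1 (0)
 96  010111100111000011111100→0 (1)
 97  101111001110000111111001→1 (1)
 98  011110011100001111110011→0 (1)
 99  111100111000011111100111→1 (1)
100  111001110000111111001111→1 (0)
101  110011100001111110011110→1 (1)
102  100111000011111100111101→1 (1)
103  001110000111111001111011→0 (0)
104  011100001111110011110110→0 (0)
105  111000011111100111101100→1 (0)
106  110000111111001111011000→1 (0)
107  100001111110011110110000→1 (1)
108  000011111100111101100001→0 (1)
109  000111111001111011000011→0 (0)
110  001111110011110110000110→0 (0)
111  011111100111101100001100→0 (1)
112  111111001111011000011001→1 (0)
113  111110011110110000110010→1 (0)
114  111100111101100001100100→1 (1)
115  111001111011000011001001→1 (0)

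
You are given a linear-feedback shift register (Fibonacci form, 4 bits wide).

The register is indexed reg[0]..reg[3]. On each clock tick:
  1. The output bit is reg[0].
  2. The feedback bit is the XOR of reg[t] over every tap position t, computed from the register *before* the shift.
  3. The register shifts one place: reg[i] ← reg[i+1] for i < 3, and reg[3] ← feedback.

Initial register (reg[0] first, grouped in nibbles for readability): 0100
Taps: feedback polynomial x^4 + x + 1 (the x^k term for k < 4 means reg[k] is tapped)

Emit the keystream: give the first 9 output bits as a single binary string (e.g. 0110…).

010011010

k : reg_k → out_k, fb_k
0: 0100 → 0, fb=1
1: 1001 → 1, fb=1
2: 0011 → 0, fb=0
3: 0110 → 0, fb=1
4: 1101 → 1, fb=0
5: 1010 → 1, fb=1
6: 0101 → 0, fb=1
7: 1011 → 1, fb=1
8: 0111 → 0, fb=1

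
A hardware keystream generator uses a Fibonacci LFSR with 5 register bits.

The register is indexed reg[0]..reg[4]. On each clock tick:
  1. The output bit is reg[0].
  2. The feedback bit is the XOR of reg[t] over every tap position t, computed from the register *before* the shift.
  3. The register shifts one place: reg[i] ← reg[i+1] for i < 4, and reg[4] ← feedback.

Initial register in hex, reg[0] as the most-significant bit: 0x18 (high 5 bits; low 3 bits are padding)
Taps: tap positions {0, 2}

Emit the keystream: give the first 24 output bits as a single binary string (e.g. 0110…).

step | reg (before) | out | fb
   0 | 00011 | 0 | 0
   1 | 00110 | 0 | 1
   2 | 01101 | 0 | 1
   3 | 11011 | 1 | 1
   4 | 10111 | 1 | 0
   5 | 01110 | 0 | 1
   6 | 11101 | 1 | 0
   7 | 11010 | 1 | 1
   8 | 10101 | 1 | 0
   9 | 01010 | 0 | 0
  10 | 10100 | 1 | 0
  11 | 01000 | 0 | 0
  12 | 10000 | 1 | 1
  13 | 00001 | 0 | 0
  14 | 00010 | 0 | 0
  15 | 00100 | 0 | 1
  16 | 01001 | 0 | 0
  17 | 10010 | 1 | 1
  18 | 00101 | 0 | 1
  19 | 01011 | 0 | 0
  20 | 10110 | 1 | 0
  21 | 01100 | 0 | 1
  22 | 11001 | 1 | 1
  23 | 10011 | 1 | 1

000110111010100001001011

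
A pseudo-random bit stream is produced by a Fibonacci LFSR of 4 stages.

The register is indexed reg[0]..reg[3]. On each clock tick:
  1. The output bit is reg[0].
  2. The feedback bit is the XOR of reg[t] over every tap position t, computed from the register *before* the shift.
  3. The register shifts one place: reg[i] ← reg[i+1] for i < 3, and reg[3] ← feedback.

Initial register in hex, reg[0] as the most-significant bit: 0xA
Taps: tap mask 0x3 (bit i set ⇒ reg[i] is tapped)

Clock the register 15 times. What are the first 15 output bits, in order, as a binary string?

101011110001001

tick  register→output (feedback)
  0  1010→1 (1)
  1  0101→0 (1)
  2  1011→1 (1)
  3  0111→0 (1)
  4  1111→1 (0)
  5  1110→1 (0)
  6  1100→1 (0)
  7  1000→1 (1)
  8  0001→0 (0)
  9  0010→0 (0)
 10  0100→0 (1)
 11  1001→1 (1)
 12  0011→0 (0)
 13  0110→0 (1)
 14  1101→1 (0)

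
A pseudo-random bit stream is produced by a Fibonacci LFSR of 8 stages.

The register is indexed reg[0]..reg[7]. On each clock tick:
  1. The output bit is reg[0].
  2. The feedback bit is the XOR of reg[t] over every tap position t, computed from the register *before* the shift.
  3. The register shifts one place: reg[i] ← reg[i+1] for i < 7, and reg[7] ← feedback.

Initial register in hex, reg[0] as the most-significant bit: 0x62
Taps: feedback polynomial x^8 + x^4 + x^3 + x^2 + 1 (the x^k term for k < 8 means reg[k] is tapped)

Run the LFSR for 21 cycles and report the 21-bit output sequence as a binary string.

011000101101001000101

tick  register→output (feedback)
  0  01100010→0 (1)
  1  11000101→1 (1)
  2  10001011→1 (0)
  3  00010110→0 (1)
  4  00101101→0 (0)
  5  01011010→0 (0)
  6  10110100→1 (1)
  7  01101001→0 (0)
  8  11010010→1 (0)
  9  10100100→1 (0)
 10  01001000→0 (1)
 11  10010001→1 (0)
 12  00100010→0 (1)
 13  01000101→0 (0)
 14  10001010→1 (0)
 15  00010100→0 (1)
 16  00101001→0 (0)
 17  01010010→0 (1)
 18  10100101→1 (0)
 19  01001010→0 (1)
 20  10010101→1 (0)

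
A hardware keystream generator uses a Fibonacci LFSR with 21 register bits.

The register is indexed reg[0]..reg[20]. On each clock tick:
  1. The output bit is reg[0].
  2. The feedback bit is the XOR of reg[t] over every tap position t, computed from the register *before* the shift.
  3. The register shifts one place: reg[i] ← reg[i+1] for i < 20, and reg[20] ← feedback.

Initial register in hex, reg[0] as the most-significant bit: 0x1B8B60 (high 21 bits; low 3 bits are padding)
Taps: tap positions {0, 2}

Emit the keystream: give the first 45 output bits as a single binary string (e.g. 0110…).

000110111000101101100011101011010011011101101

tick  register→output (feedback)
  0  000110111000101101100→0 (0)
  1  001101110001011011000→0 (1)
  2  011011100010110110001→0 (1)
  3  110111000101101100011→1 (1)
  4  101110001011011000111→1 (0)
  5  011100010110110001110→0 (1)
  6  111000101101100011101→1 (0)
  7  110001011011000111010→1 (1)
  8  100010110110001110101→1 (1)
  9  000101101100011101011→0 (0)
 10  001011011000111010110→0 (1)
 11  010110110001110101101→0 (0)
 12  101101100011101011010→1 (0)
 13  011011000111010110100→0 (1)
 14  110110001110101101001→1 (1)
 15  101100011101011010011→1 (0)
 16  011000111010110100110→0 (1)
 17  110001110101101001101→1 (1)
 18  100011101011010011011→1 (1)
 19  000111010110100110111→0 (0)
 20  001110101101001101110→0 (1)
 21  011101011010011011101→0 (1)
 22  111010110100110111011→1 (0)
 23  110101101001101110110→1 (1)
 24  101011010011011101101→1 (0)
 25  010110100110111011010→0 (0)
 26  101101001101110110100→1 (0)
 27  011010011011101101000→0 (1)
 28  110100110111011010001→1 (1)
 29  101001101110110100011→1 (0)
 30  010011011101101000110→0 (0)
 31  100110111011010001100→1 (1)
 32  001101110110100011001→0 (1)
 33  011011101101000110011→0 (1)
 34  110111011010001100111→1 (1)
 35  101110110100011001111→1 (0)
 36  011101101000110011110→0 (1)
 37  111011010001100111101→1 (0)
 38  110110100011001111010→1 (1)
 39  101101000110011110101→1 (0)
 40  011010001100111101010→0 (1)
 41  110100011001111010101→1 (1)
 42  101000110011110101011→1 (0)
 43  010001100111101010110→0 (0)
 44  100011001111010101100→1 (1)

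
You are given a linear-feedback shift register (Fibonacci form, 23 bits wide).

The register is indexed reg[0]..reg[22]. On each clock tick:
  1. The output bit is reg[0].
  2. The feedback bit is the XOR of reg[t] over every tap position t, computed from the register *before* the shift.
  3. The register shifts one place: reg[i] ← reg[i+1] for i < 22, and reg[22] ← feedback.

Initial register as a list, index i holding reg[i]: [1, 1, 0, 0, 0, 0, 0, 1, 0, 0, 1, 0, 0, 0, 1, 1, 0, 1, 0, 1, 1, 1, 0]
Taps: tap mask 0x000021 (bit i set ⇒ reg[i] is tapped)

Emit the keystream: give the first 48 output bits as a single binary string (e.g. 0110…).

110000010010001101011101110010101001000111001001

tick  register→output (feedback)
  0  11000001001000110101110→1 (1)
  1  10000010010001101011101→1 (1)
  2  00000100100011010111011→0 (1)
  3  00001001000110101110111→0 (0)
  4  00010010001101011101110→0 (0)
  5  00100100011010111011100→0 (1)
  6  01001000110101110111001→0 (0)
  7  10010001101011101110010→1 (1)
  8  00100011010111011100101→0 (0)
  9  01000110101110111001010→0 (1)
 10  10001101011101110010101→1 (0)
 11  00011010111011100101010→0 (0)
 12  00110101110111001010100→0 (1)
 13  01101011101110010101001→0 (0)
 14  11010111011100101010010→1 (0)
 15  10101110111001010100100→1 (0)
 16  01011101110010101001000→0 (1)
 17  10111011100101010010001→1 (1)
 18  01110111001010100100011→0 (1)
 19  11101110010101001000111→1 (0)
 20  11011100101010010001110→1 (0)
 21  10111001010100100011100→1 (1)
 22  01110010101001000111001→0 (0)
 23  11100101010010001110010→1 (0)
 24  11001010100100011100100→1 (1)
 25  10010101001000111001001→1 (0)
 26  00101010010001110010010→0 (0)
 27  01010100100011100100100→0 (1)
 28  10101001000111001001001→1 (1)
 29  01010010001110010010011→0 (0)
 30  10100100011100100100110→1 (0)
 31  01001000111001001001100→0 (0)
 32  10010001110010010011000→1 (1)
 33  00100011100100100110001→0 (0)
 34  01000111001001001100010→0 (1)
 35  10001110010010011000101→1 (0)
 36  00011100100100110001010→0 (1)
 37  00111001001001100010101→0 (0)
 38  01110010010011000101010→0 (0)
 39  11100100100110001010100→1 (0)
 40  11001001001100010101000→1 (1)
 41  10010010011000101010001→1 (1)
 42  00100100110001010100011→0 (1)
 43  01001001100010101000111→0 (0)
 44  10010011000101010001110→1 (1)
 45  00100110001010100011101→0 (1)
 46  01001100010101000111011→0 (1)
 47  10011000101010001110111→1 (1)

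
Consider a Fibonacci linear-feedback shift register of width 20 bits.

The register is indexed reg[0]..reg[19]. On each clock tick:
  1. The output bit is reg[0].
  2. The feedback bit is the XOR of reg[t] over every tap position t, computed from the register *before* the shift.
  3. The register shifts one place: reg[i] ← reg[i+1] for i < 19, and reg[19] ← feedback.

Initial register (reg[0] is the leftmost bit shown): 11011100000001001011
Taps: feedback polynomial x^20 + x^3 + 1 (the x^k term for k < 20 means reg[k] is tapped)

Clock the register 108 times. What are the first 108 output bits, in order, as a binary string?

tick  register→output (feedback)
  0  11011100000001001011→1 (0)
  1  10111000000010010110→1 (0)
  2  01110000000100101100→0 (1)
  3  11100000001001011001→1 (1)
  4  11000000010010110011→1 (1)
  5  10000000100101100111→1 (1)
  6  00000001001011001111→0 (0)
  7  00000010010110011110→0 (0)
  8  00000100101100111100→0 (0)
  9  00001001011001111000→0 (0)
 10  00010010110011110000→0 (1)
 11  00100101100111100001→0 (0)
 12  01001011001111000010→0 (0)
 13  10010110011110000100→1 (0)
 14  00101100111100001000→0 (0)
 15  01011001111000010000→0 (1)
 16  10110011110000100001→1 (0)
 17  01100111100001000010→0 (0)
 18  11001111000010000100→1 (1)
 19  10011110000100001001→1 (0)
 20  00111100001000010010→0 (1)
 21  01111000010000100101→0 (1)
 22  11110000100001001011→1 (0)
 23  11100001000010010110→1 (1)
 24  11000010000100101101→1 (1)
 25  10000100001001011011→1 (1)
 26  00001000010010110111→0 (0)
 27  00010000100101101110→0 (1)
 28  00100001001011011101→0 (0)
 29  01000010010110111010→0 (0)
 30  10000100101101110100→1 (1)
 31  00001001011011101001→0 (0)
 32  00010010110111010010→0 (1)
 33  00100101101110100101→0 (0)
 34  01001011011101001010→0 (0)
 35  10010110111010010100→1 (0)
 36  00101101110100101000→0 (0)
 37  01011011101001010000→0 (1)
 38  10110111010010100001→1 (0)
 39  01101110100101000010→0 (0)
 40  11011101001010000100→1 (0)
 41  10111010010100001000→1 (0)
 42  01110100101000010000→0 (1)
 43  11101001010000100001→1 (1)
 44  11010010100001000011→1 (0)
 45  10100101000010000110→1 (1)
 46  01001010000100001101→0 (0)
 47  10010100001000011010→1 (0)
 48  00101000010000110100→0 (0)
 49  01010000100001101000→0 (1)
 50  10100001000011010001→1 (1)
 51  01000010000110100011→0 (0)
 52  10000100001101000110→1 (1)
 53  00001000011010001101→0 (0)
 54  00010000110100011010→0 (1)
 55  00100001101000110101→0 (0)
 56  01000011010001101010→0 (0)
 57  10000110100011010100→1 (1)
 58  00001101000110101001→0 (0)
 59  00011010001101010010→0 (1)
 60  00110100011010100101→0 (1)
 61  01101000110101001011→0 (0)
 62  11010001101010010110→1 (0)
 63  10100011010100101100→1 (1)
 64  01000110101001011001→0 (0)
 65  10001101010010110010→1 (1)
 66  00011010100101100101→0 (1)
 67  00110101001011001011→0 (1)
 68  01101010010110010111→0 (0)
 69  11010100101100101110→1 (0)
 70  10101001011001011100→1 (1)
 71  01010010110010111001→0 (1)
 72  10100101100101110011→1 (1)
 73  01001011001011100111→0 (0)
 74  10010110010111001110→1 (0)
 75  00101100101110011100→0 (0)
 76  01011001011100111000→0 (1)
 77  10110010111001110001→1 (0)
 78  01100101110011100010→0 (0)
 79  11001011100111000100→1 (1)
 80  10010111001110001001→1 (0)
 81  00101110011100010010→0 (0)
 82  01011100111000100100→0 (1)
 83  10111001110001001001→1 (0)
 84  01110011100010010010→0 (1)
 85  11100111000100100101→1 (1)
 86  11001110001001001011→1 (1)
 87  10011100010010010111→1 (0)
 88  00111000100100101110→0 (1)
 89  01110001001001011101→0 (1)
 90  11100010010010111011→1 (1)
 91  11000100100101110111→1 (1)
 92  10001001001011101111→1 (1)
 93  00010010010111011111→0 (1)
 94  00100100101110111111→0 (0)
 95  01001001011101111110→0 (0)
 96  10010010111011111100→1 (0)
 97  00100101110111111000→0 (0)
 98  01001011101111110000→0 (0)
 99  10010111011111100000→1 (0)
100  00101110111111000000→0 (0)
101  01011101111110000000→0 (1)
102  10111011111100000001→1 (0)
103  01110111111000000010→0 (1)
104  11101111110000000101→1 (1)
105  11011111100000001011→1 (0)
106  10111111000000010110→1 (0)
107  01111110000000101100→0 (1)

110111000000010010110011110000100001001011011101001010000100001101000110101001011001011100111000100100101110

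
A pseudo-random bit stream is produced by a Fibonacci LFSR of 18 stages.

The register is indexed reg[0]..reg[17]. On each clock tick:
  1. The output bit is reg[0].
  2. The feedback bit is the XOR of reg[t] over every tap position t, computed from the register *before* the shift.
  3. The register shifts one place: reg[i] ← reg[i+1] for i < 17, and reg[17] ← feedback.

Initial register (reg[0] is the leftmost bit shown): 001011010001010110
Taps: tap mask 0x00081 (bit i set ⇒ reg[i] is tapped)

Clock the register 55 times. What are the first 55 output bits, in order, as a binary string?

tick  register→output (feedback)
  0  001011010001010110→0 (1)
  1  010110100010101101→0 (0)
  2  101101000101011010→1 (1)
  3  011010001010110101→0 (0)
  4  110100010101101010→1 (0)
  5  101000101011010100→1 (1)
  6  010001010110101001→0 (1)
  7  100010101101010011→1 (1)
  8  000101011010100111→0 (1)
  9  001010110101001111→0 (1)
 10  010101101010011111→0 (0)
 11  101011010100111110→1 (0)
 12  010110101001111100→0 (0)
 13  101101010011111000→1 (0)
 14  011010100111110000→0 (0)
 15  110101001111100000→1 (1)
 16  101010011111000001→1 (0)
 17  010100111110000010→0 (1)
 18  101001111100000101→1 (0)
 19  010011111000001010→0 (1)
 20  100111110000010101→1 (0)
 21  001111100000101010→0 (0)
 22  011111000001010100→0 (0)
 23  111110000010101000→1 (1)
 24  111100000101010001→1 (1)
 25  111000001010100011→1 (1)
 26  110000010101000111→1 (0)
 27  100000101010001110→1 (1)
 28  000001010100011101→0 (1)
 29  000010101000111011→0 (0)
 30  000101010001110110→0 (1)
 31  001010100011101101→0 (0)
 32  010101000111011010→0 (0)
 33  101010001110110100→1 (1)
 34  010100011101101001→0 (1)
 35  101000111011010011→1 (0)
 36  010001110110100110→0 (1)
 37  100011101101001101→1 (1)
 38  000111011010011011→0 (1)
 39  001110110100110111→0 (1)
 40  011101101001101111→0 (0)
 41  111011010011011110→1 (0)
 42  110110100110111100→1 (1)
 43  101101001101111001→1 (1)
 44  011010011011110011→0 (1)
 45  110100110111100111→1 (0)
 46  101001101111001110→1 (1)
 47  010011011110011101→0 (1)
 48  100110111100111011→1 (0)
 49  001101111001110110→0 (1)
 50  011011110011101101→0 (1)
 51  110111100111011011→1 (1)
 52  101111001110110111→1 (1)
 53  011110011101101111→0 (1)
 54  111100111011011111→1 (0)

0010110100010101101010011111000001010100011101101001101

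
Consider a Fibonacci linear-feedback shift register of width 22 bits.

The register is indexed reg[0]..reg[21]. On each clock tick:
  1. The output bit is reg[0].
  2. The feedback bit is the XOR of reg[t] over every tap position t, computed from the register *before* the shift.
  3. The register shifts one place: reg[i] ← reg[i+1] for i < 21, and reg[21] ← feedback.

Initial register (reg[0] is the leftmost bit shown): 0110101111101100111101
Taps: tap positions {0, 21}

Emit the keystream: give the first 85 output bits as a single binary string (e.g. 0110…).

0110101111101100111101101100101011011101011011011100110110100110110110100010010011101

step | reg (before) | out | fb
   0 | 0110101111101100111101 | 0 | 1
   1 | 1101011111011001111011 | 1 | 0
   2 | 1010111110110011110110 | 1 | 1
   3 | 0101111101100111101101 | 0 | 1
   4 | 1011111011001111011011 | 1 | 0
   5 | 0111110110011110110110 | 0 | 0
   6 | 1111101100111101101100 | 1 | 1
   7 | 1111011001111011011001 | 1 | 0
   8 | 1110110011110110110010 | 1 | 1
   9 | 1101100111101101100101 | 1 | 0
  10 | 1011001111011011001010 | 1 | 1
  11 | 0110011110110110010101 | 0 | 1
  12 | 1100111101101100101011 | 1 | 0
  13 | 1001111011011001010110 | 1 | 1
  14 | 0011110110110010101101 | 0 | 1
  15 | 0111101101100101011011 | 0 | 1
  16 | 1111011011001010110111 | 1 | 0
  17 | 1110110110010101101110 | 1 | 1
  18 | 1101101100101011011101 | 1 | 0
  19 | 1011011001010110111010 | 1 | 1
  20 | 0110110010101101110101 | 0 | 1
  21 | 1101100101011011101011 | 1 | 0
  22 | 1011001010110111010110 | 1 | 1
  23 | 0110010101101110101101 | 0 | 1
  24 | 1100101011011101011011 | 1 | 0
  25 | 1001010110111010110110 | 1 | 1
  26 | 0010101101110101101101 | 0 | 1
  27 | 0101011011101011011011 | 0 | 1
  28 | 1010110111010110110111 | 1 | 0
  29 | 0101101110101101101110 | 0 | 0
  30 | 1011011101011011011100 | 1 | 1
  31 | 0110111010110110111001 | 0 | 1
  32 | 1101110101101101110011 | 1 | 0
  33 | 1011101011011011100110 | 1 | 1
  34 | 0111010110110111001101 | 0 | 1
  35 | 1110101101101110011011 | 1 | 0
  36 | 1101011011011100110110 | 1 | 1
  37 | 1010110110111001101101 | 1 | 0
  38 | 0101101101110011011010 | 0 | 0
  39 | 1011011011100110110100 | 1 | 1
  40 | 0110110111001101101001 | 0 | 1
  41 | 1101101110011011010011 | 1 | 0
  42 | 1011011100110110100110 | 1 | 1
  43 | 0110111001101101001101 | 0 | 1
  44 | 1101110011011010011011 | 1 | 0
  45 | 1011100110110100110110 | 1 | 1
  46 | 0111001101101001101101 | 0 | 1
  47 | 1110011011010011011011 | 1 | 0
  48 | 1100110110100110110110 | 1 | 1
  49 | 1001101101001101101101 | 1 | 0
  50 | 0011011010011011011010 | 0 | 0
  51 | 0110110100110110110100 | 0 | 0
  52 | 1101101001101101101000 | 1 | 1
  53 | 1011010011011011010001 | 1 | 0
  54 | 0110100110110110100010 | 0 | 0
  55 | 1101001101101101000100 | 1 | 1
  56 | 1010011011011010001001 | 1 | 0
  57 | 0100110110110100010010 | 0 | 0
  58 | 1001101101101000100100 | 1 | 1
  59 | 0011011011010001001001 | 0 | 1
  60 | 0110110110100010010011 | 0 | 1
  61 | 1101101101000100100111 | 1 | 0
  62 | 1011011010001001001110 | 1 | 1
  63 | 0110110100010010011101 | 0 | 1
  64 | 1101101000100100111011 | 1 | 0
  65 | 1011010001001001110110 | 1 | 1
  66 | 0110100010010011101101 | 0 | 1
  67 | 1101000100100111011011 | 1 | 0
  68 | 1010001001001110110110 | 1 | 1
  69 | 0100010010011101101101 | 0 | 1
  70 | 1000100100111011011011 | 1 | 0
  71 | 0001001001110110110110 | 0 | 0
  72 | 0010010011101101101100 | 0 | 0
  73 | 0100100111011011011000 | 0 | 0
  74 | 1001001110110110110000 | 1 | 1
  75 | 0010011101101101100001 | 0 | 1
  76 | 0100111011011011000011 | 0 | 1
  77 | 1001110110110110000111 | 1 | 0
  78 | 0011101101101100001110 | 0 | 0
  79 | 0111011011011000011100 | 0 | 0
  80 | 1110110110110000111000 | 1 | 1
  81 | 1101101101100001110001 | 1 | 0
  82 | 1011011011000011100010 | 1 | 1
  83 | 0110110110000111000101 | 0 | 1
  84 | 1101101100001110001011 | 1 | 0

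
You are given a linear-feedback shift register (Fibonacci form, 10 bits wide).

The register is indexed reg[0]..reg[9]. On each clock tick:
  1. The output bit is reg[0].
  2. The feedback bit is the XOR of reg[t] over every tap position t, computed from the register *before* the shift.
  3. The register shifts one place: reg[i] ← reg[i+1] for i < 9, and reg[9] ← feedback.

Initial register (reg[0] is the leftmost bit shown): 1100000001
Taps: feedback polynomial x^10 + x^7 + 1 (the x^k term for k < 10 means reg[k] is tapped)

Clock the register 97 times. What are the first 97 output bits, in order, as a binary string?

k : reg_k → out_k, fb_k
0: 1100000001 → 1, fb=1
1: 1000000011 → 1, fb=1
2: 0000000111 → 0, fb=1
3: 0000001111 → 0, fb=1
4: 0000011111 → 0, fb=1
5: 0000111111 → 0, fb=1
6: 0001111111 → 0, fb=1
7: 0011111111 → 0, fb=1
8: 0111111111 → 0, fb=1
9: 1111111111 → 1, fb=0
10: 1111111110 → 1, fb=0
11: 1111111100 → 1, fb=0
12: 1111111000 → 1, fb=1
13: 1111110001 → 1, fb=1
14: 1111100011 → 1, fb=1
15: 1111000111 → 1, fb=0
16: 1110001110 → 1, fb=0
17: 1100011100 → 1, fb=0
18: 1000111000 → 1, fb=1
19: 0001110001 → 0, fb=0
20: 0011100010 → 0, fb=0
21: 0111000100 → 0, fb=1
22: 1110001001 → 1, fb=1
23: 1100010011 → 1, fb=1
24: 1000100111 → 1, fb=0
25: 0001001110 → 0, fb=1
26: 0010011101 → 0, fb=1
27: 0100111011 → 0, fb=0
28: 1001110110 → 1, fb=0
29: 0011101100 → 0, fb=1
30: 0111011001 → 0, fb=0
31: 1110110010 → 1, fb=1
32: 1101100101 → 1, fb=0
33: 1011001010 → 1, fb=1
34: 0110010101 → 0, fb=1
35: 1100101011 → 1, fb=1
36: 1001010111 → 1, fb=0
37: 0010101110 → 0, fb=1
38: 0101011101 → 0, fb=1
39: 1010111011 → 1, fb=1
40: 0101110111 → 0, fb=1
41: 1011101111 → 1, fb=0
42: 0111011110 → 0, fb=1
43: 1110111101 → 1, fb=0
44: 1101111010 → 1, fb=1
45: 1011110101 → 1, fb=0
46: 0111101010 → 0, fb=0
47: 1111010100 → 1, fb=0
48: 1110101000 → 1, fb=1
49: 1101010001 → 1, fb=1
50: 1010100011 → 1, fb=1
51: 0101000111 → 0, fb=1
52: 1010001111 → 1, fb=0
53: 0100011110 → 0, fb=1
54: 1000111101 → 1, fb=0
55: 0001111010 → 0, fb=0
56: 0011110100 → 0, fb=1
57: 0111101001 → 0, fb=0
58: 1111010010 → 1, fb=1
59: 1110100101 → 1, fb=0
60: 1101001010 → 1, fb=1
61: 1010010101 → 1, fb=0
62: 0100101010 → 0, fb=0
63: 1001010100 → 1, fb=0
64: 0010101000 → 0, fb=0
65: 0101010000 → 0, fb=0
66: 1010100000 → 1, fb=1
67: 0101000001 → 0, fb=0
68: 1010000010 → 1, fb=1
69: 0100000101 → 0, fb=1
70: 1000001011 → 1, fb=1
71: 0000010111 → 0, fb=1
72: 0000101111 → 0, fb=1
73: 0001011111 → 0, fb=1
74: 0010111111 → 0, fb=1
75: 0101111111 → 0, fb=1
76: 1011111111 → 1, fb=0
77: 0111111110 → 0, fb=1
78: 1111111101 → 1, fb=0
79: 1111111010 → 1, fb=1
80: 1111110101 → 1, fb=0
81: 1111101010 → 1, fb=1
82: 1111010101 → 1, fb=0
83: 1110101010 → 1, fb=1
84: 1101010101 → 1, fb=0
85: 1010101010 → 1, fb=1
86: 0101010101 → 0, fb=1
87: 1010101011 → 1, fb=1
88: 0101010111 → 0, fb=1
89: 1010101111 → 1, fb=0
90: 0101011110 → 0, fb=1
91: 1010111101 → 1, fb=0
92: 0101111010 → 0, fb=0
93: 1011110100 → 1, fb=0
94: 0111101000 → 0, fb=0
95: 1111010000 → 1, fb=1
96: 1110100001 → 1, fb=1

1100000001111111111000111000100111011001010111011110101000111101001010100000101111111101010101011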